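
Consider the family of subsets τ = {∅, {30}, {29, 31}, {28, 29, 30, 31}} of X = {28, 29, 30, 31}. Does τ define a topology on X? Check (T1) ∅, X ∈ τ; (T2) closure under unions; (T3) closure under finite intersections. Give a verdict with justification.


τ is NOT a topology on X.

Axiom (T1): ∅ ∈ τ? Yes; X ∈ τ? Yes.
Axiom (T2/T3): check pairwise unions and intersections of members of τ.
Counterexample for (T2): {30} ∪ {29, 31} = {29, 30, 31} ∉ τ. Therefore τ is NOT a topology.


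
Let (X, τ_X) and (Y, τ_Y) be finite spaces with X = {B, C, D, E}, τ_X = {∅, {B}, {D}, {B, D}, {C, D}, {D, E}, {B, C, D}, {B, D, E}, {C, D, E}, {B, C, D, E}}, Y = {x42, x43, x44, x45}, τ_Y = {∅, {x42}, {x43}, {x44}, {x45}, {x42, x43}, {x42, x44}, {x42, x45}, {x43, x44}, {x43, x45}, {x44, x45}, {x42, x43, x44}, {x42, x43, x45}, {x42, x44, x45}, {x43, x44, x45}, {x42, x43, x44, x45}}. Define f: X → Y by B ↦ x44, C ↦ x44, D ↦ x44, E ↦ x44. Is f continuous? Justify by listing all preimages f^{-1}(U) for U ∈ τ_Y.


f IS continuous.

Compute f^{-1}(U) for each U ∈ τ_Y:
  U = ∅: f^{-1}(U) = ∅ ∈ τ_X ✓.
  U = {x42}: f^{-1}(U) = ∅ ∈ τ_X ✓.
  U = {x43}: f^{-1}(U) = ∅ ∈ τ_X ✓.
  U = {x44}: f^{-1}(U) = {B, C, D, E} ∈ τ_X ✓.
  U = {x45}: f^{-1}(U) = ∅ ∈ τ_X ✓.
  U = {x42, x43}: f^{-1}(U) = ∅ ∈ τ_X ✓.
  U = {x42, x44}: f^{-1}(U) = {B, C, D, E} ∈ τ_X ✓.
  U = {x42, x45}: f^{-1}(U) = ∅ ∈ τ_X ✓.
  U = {x43, x44}: f^{-1}(U) = {B, C, D, E} ∈ τ_X ✓.
  U = {x43, x45}: f^{-1}(U) = ∅ ∈ τ_X ✓.
  U = {x44, x45}: f^{-1}(U) = {B, C, D, E} ∈ τ_X ✓.
  U = {x42, x43, x44}: f^{-1}(U) = {B, C, D, E} ∈ τ_X ✓.
  U = {x42, x43, x45}: f^{-1}(U) = ∅ ∈ τ_X ✓.
  U = {x42, x44, x45}: f^{-1}(U) = {B, C, D, E} ∈ τ_X ✓.
  U = {x43, x44, x45}: f^{-1}(U) = {B, C, D, E} ∈ τ_X ✓.
  U = {x42, x43, x44, x45}: f^{-1}(U) = {B, C, D, E} ∈ τ_X ✓.
Every preimage lies in τ_X, so f IS continuous.


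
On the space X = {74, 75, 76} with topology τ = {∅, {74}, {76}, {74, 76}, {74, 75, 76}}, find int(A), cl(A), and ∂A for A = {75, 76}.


int(A) = {76}, cl(A) = {75, 76}, ∂A = {75}.

Closed sets in (X, τ) are complements of opens:
  closed(X, τ) = {∅, {75}, {74, 75}, {75, 76}, {74, 75, 76}}.
int(A) = ⋃ {U ∈ τ : U ⊆ A}. Opens contained in A: ∅, {76}.
Taking the union of these: int(A) = {76}.
cl(A) = ⋂ {C closed : A ⊆ C}. Closed sets containing A: {75, 76}, {74, 75, 76}.
Intersecting these: cl(A) = {75, 76}.
∂A = cl(A) ∖ int(A) = {75, 76} ∖ {76} = {75}.


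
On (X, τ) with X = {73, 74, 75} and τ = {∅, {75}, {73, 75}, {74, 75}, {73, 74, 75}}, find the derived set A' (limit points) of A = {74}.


A' = ∅

For each x ∈ X, list the open sets U ∈ τ with x ∈ U, then check whether U ∩ (A ∖ {x}) ≠ ∅ for every such U.
  x = 73: open {73, 75} ∋ x has {73, 75} ∩ (A ∖ {73}) = ∅, so x is NOT a limit point.
  x = 74: open {74, 75} ∋ x has {74, 75} ∩ (A ∖ {74}) = ∅, so x is NOT a limit point.
  x = 75: open {75} ∋ x has {75} ∩ (A ∖ {75}) = ∅, so x is NOT a limit point.
Collecting: A' = ∅.


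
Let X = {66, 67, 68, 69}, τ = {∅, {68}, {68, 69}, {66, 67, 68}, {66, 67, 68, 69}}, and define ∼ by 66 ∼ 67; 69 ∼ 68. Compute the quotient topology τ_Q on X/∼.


X/∼ = {[66=67], [68=69]}; |τ_Q| = 3.

Equivalence classes: [66=67], [68=69].
Quotient map π: X → X/∼ sends 66 ↦ [66=67], 67 ↦ [66=67], 68 ↦ [68=69], 69 ↦ [68=69].
For each subset V ⊆ X/∼, compute π^{-1}(V) ⊆ X and check whether π^{-1}(V) ∈ τ. V is open in τ_Q iff π^{-1}(V) ∈ τ.
  V = {}: π^{-1}(V) = ∅ ∈ τ ✓.
  V = {[66=67]}: π^{-1}(V) = {66, 67} ∉ τ ✗.
  V = {[68=69]}: π^{-1}(V) = {68, 69} ∈ τ ✓.
  V = {[66=67], [68=69]}: π^{-1}(V) = {66, 67, 68, 69} ∈ τ ✓.
Open sets in the quotient: τ_Q = {{}, {[68=69]}, {[66=67], [68=69]}} (3 elements).


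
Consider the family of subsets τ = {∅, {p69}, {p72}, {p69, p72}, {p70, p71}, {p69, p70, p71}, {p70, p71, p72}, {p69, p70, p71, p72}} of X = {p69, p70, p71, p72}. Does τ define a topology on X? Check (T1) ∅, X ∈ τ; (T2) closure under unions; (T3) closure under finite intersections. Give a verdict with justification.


τ IS a topology on X.

Axiom (T1): ∅ ∈ τ? Yes; X ∈ τ? Yes.
Axiom (T2/T3): check pairwise unions and intersections of members of τ.
All pairwise intersections and unions checked — each lies in τ. Therefore τ satisfies (T1), (T2), (T3): it IS a topology on X.


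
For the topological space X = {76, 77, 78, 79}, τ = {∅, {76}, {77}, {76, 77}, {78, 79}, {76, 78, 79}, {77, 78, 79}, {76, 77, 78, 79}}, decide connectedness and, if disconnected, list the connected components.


(X, τ) is disconnected; components = [{76}, {77}, {78, 79}].

Find clopen sets (U ∈ τ with X ∖ U ∈ τ):
  U = ∅, X ∖ U = {76, 77, 78, 79} — both open, so U is clopen.
  U = {76}, X ∖ U = {77, 78, 79} — both open, so U is clopen.
  U = {77}, X ∖ U = {76, 78, 79} — both open, so U is clopen.
  U = {76, 77}, X ∖ U = {78, 79} — both open, so U is clopen.
  U = {78, 79}, X ∖ U = {76, 77} — both open, so U is clopen.
  U = {76, 78, 79}, X ∖ U = {77} — both open, so U is clopen.
  U = {77, 78, 79}, X ∖ U = {76} — both open, so U is clopen.
  U = {76, 77, 78, 79}, X ∖ U = ∅ — both open, so U is clopen.
Nontrivial clopen(s) exist: e.g. {77, 78, 79}. So (X, τ) is disconnected.
Compute connected components by grouping points that agree on all clopens:
  component: {76}
  component: {77}
  component: {78, 79}


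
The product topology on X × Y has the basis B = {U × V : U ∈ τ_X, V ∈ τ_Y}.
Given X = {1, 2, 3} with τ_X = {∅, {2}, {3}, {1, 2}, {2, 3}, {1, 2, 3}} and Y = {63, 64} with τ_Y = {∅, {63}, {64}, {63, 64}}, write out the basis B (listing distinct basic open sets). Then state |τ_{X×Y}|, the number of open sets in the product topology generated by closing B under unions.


Basis B = {∅ × ∅, {2} × {63}, {2} × {64}, {3} × {63}, {3} × {64}, {1, 2} × {63}, {1, 2} × {64}, {2} × {63, 64}, {2, 3} × {63}, {2, 3} × {64}, {3} × {63, 64}, {1, 2, 3} × {63}, {1, 2, 3} × {64}, {1, 2} × {63, 64}, {2, 3} × {63, 64}, {1, 2, 3} × {63, 64}}; |τ_{X×Y}| = 36.

Enumerate products U × V with U ∈ τ_X, V ∈ τ_Y (deduplicated):
  ∅ × ∅ = {} (∅)
  {2} × {63} = {(2,63)}
  {2} × {64} = {(2,64)}
  {3} × {63} = {(3,63)}
  {3} × {64} = {(3,64)}
  {1, 2} × {63} = {(1,63), (2,63)}
  {1, 2} × {64} = {(1,64), (2,64)}
  {2} × {63, 64} = {(2,63), (2,64)}
  {2, 3} × {63} = {(2,63), (3,63)}
  {2, 3} × {64} = {(2,64), (3,64)}
  {3} × {63, 64} = {(3,63), (3,64)}
  {1, 2, 3} × {63} = {(1,63), (2,63), (3,63)}
  {1, 2, 3} × {64} = {(1,64), (2,64), (3,64)}
  {1, 2} × {63, 64} = {(1,63), (1,64), (2,63), (2,64)}
  {2, 3} × {63, 64} = {(2,63), (2,64), (3,63), (3,64)}
  {1, 2, 3} × {63, 64} = {(1,63), (1,64), (2,63), (2,64), (3,63), (3,64)}
These 16 distinct sets form the basis B.
Close under arbitrary unions to get τ_{X×Y}; counting gives |τ_{X×Y}| = 36.


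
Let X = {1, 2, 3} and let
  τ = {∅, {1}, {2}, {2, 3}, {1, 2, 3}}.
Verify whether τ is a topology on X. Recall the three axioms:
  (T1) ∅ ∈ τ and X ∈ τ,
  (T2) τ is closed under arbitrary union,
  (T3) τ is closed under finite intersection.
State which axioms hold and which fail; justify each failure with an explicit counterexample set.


τ is NOT a topology on X.

Axiom (T1): ∅ ∈ τ? Yes; X ∈ τ? Yes.
Axiom (T2/T3): check pairwise unions and intersections of members of τ.
Counterexample for (T2): {1} ∪ {2} = {1, 2} ∉ τ. Therefore τ is NOT a topology.


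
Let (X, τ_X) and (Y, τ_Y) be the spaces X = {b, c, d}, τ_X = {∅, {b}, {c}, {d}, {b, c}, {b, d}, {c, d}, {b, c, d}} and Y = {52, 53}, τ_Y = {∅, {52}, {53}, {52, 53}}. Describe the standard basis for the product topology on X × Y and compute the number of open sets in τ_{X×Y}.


Basis B = {∅ × ∅, {b} × {52}, {b} × {53}, {c} × {52}, {c} × {53}, {d} × {52}, {d} × {53}, {b} × {52, 53}, {b, c} × {52}, {b, d} × {52}, {b, c} × {53}, {b, d} × {53}, {c} × {52, 53}, {c, d} × {52}, {c, d} × {53}, {d} × {52, 53}, {b, c, d} × {52}, {b, c, d} × {53}, {b, c} × {52, 53}, {b, d} × {52, 53}, {c, d} × {52, 53}, {b, c, d} × {52, 53}}; |τ_{X×Y}| = 64.

Enumerate products U × V with U ∈ τ_X, V ∈ τ_Y (deduplicated):
  ∅ × ∅ = {} (∅)
  {b} × {52} = {(b,52)}
  {b} × {53} = {(b,53)}
  {c} × {52} = {(c,52)}
  {c} × {53} = {(c,53)}
  {d} × {52} = {(d,52)}
  {d} × {53} = {(d,53)}
  {b} × {52, 53} = {(b,52), (b,53)}
  {b, c} × {52} = {(b,52), (c,52)}
  {b, d} × {52} = {(b,52), (d,52)}
  {b, c} × {53} = {(b,53), (c,53)}
  {b, d} × {53} = {(b,53), (d,53)}
  {c} × {52, 53} = {(c,52), (c,53)}
  {c, d} × {52} = {(c,52), (d,52)}
  {c, d} × {53} = {(c,53), (d,53)}
  {d} × {52, 53} = {(d,52), (d,53)}
  {b, c, d} × {52} = {(b,52), (c,52), (d,52)}
  {b, c, d} × {53} = {(b,53), (c,53), (d,53)}
  {b, c} × {52, 53} = {(b,52), (b,53), (c,52), (c,53)}
  {b, d} × {52, 53} = {(b,52), (b,53), (d,52), (d,53)}
  {c, d} × {52, 53} = {(c,52), (c,53), (d,52), (d,53)}
  {b, c, d} × {52, 53} = {(b,52), (b,53), (c,52), (c,53), (d,52), (d,53)}
These 22 distinct sets form the basis B.
Close under arbitrary unions to get τ_{X×Y}; counting gives |τ_{X×Y}| = 64.


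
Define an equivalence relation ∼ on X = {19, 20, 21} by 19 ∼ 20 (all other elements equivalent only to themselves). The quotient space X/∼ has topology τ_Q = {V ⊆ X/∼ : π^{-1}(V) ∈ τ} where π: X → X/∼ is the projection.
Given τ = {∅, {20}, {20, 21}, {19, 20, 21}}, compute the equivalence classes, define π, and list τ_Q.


X/∼ = {[19=20], [21]}; |τ_Q| = 2.

Equivalence classes: [19=20], [21].
Quotient map π: X → X/∼ sends 19 ↦ [19=20], 20 ↦ [19=20], 21 ↦ [21].
For each subset V ⊆ X/∼, compute π^{-1}(V) ⊆ X and check whether π^{-1}(V) ∈ τ. V is open in τ_Q iff π^{-1}(V) ∈ τ.
  V = {}: π^{-1}(V) = ∅ ∈ τ ✓.
  V = {[19=20]}: π^{-1}(V) = {19, 20} ∉ τ ✗.
  V = {[21]}: π^{-1}(V) = {21} ∉ τ ✗.
  V = {[19=20], [21]}: π^{-1}(V) = {19, 20, 21} ∈ τ ✓.
Open sets in the quotient: τ_Q = {{}, {[19=20], [21]}} (2 elements).


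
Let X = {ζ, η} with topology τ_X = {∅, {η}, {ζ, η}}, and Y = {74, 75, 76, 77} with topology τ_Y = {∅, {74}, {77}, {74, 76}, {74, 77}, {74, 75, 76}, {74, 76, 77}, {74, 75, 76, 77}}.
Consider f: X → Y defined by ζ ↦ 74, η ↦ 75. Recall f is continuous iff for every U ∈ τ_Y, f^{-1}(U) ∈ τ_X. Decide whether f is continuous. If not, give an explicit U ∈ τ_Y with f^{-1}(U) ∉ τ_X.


f is NOT continuous.

Compute f^{-1}(U) for each U ∈ τ_Y:
  U = ∅: f^{-1}(U) = ∅ ∈ τ_X ✓.
  U = {74}: f^{-1}(U) = {ζ} ∉ τ_X ✗.
  U = {77}: f^{-1}(U) = ∅ ∈ τ_X ✓.
  U = {74, 76}: f^{-1}(U) = {ζ} ∉ τ_X ✗.
  U = {74, 77}: f^{-1}(U) = {ζ} ∉ τ_X ✗.
  U = {74, 75, 76}: f^{-1}(U) = {ζ, η} ∈ τ_X ✓.
  U = {74, 76, 77}: f^{-1}(U) = {ζ} ∉ τ_X ✗.
  U = {74, 75, 76, 77}: f^{-1}(U) = {ζ, η} ∈ τ_X ✓.
Found U = {74} with f^{-1}(U) = {ζ} not in τ_X. Therefore f is NOT continuous.


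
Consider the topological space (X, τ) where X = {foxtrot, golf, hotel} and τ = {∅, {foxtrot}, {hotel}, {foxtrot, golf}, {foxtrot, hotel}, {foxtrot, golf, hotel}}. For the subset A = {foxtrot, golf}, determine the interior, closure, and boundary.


int(A) = {foxtrot, golf}, cl(A) = {foxtrot, golf}, ∂A = ∅.

Closed sets in (X, τ) are complements of opens:
  closed(X, τ) = {∅, {golf}, {hotel}, {foxtrot, golf}, {golf, hotel}, {foxtrot, golf, hotel}}.
int(A) = ⋃ {U ∈ τ : U ⊆ A}. Opens contained in A: ∅, {foxtrot}, {foxtrot, golf}.
Taking the union of these: int(A) = {foxtrot, golf}.
cl(A) = ⋂ {C closed : A ⊆ C}. Closed sets containing A: {foxtrot, golf}, {foxtrot, golf, hotel}.
Intersecting these: cl(A) = {foxtrot, golf}.
∂A = cl(A) ∖ int(A) = {foxtrot, golf} ∖ {foxtrot, golf} = ∅.


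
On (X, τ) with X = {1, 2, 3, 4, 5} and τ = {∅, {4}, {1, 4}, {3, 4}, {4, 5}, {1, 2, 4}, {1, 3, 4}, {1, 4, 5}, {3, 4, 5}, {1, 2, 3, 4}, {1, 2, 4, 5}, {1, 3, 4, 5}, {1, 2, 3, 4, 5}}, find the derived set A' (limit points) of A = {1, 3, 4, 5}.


A' = {1, 2, 3, 5}

For each x ∈ X, list the open sets U ∈ τ with x ∈ U, then check whether U ∩ (A ∖ {x}) ≠ ∅ for every such U.
  x = 1: opens ∋ x are {1, 4}, {1, 2, 4}, {1, 3, 4}, {1, 4, 5}, {1, 2, 3, 4}, {1, 2, 4, 5}, {1, 3, 4, 5}, {1, 2, 3, 4, 5}; each meets A ∖ {1}, so x IS a limit point.
  x = 2: opens ∋ x are {1, 2, 4}, {1, 2, 3, 4}, {1, 2, 4, 5}, {1, 2, 3, 4, 5}; each meets A ∖ {2}, so x IS a limit point.
  x = 3: opens ∋ x are {3, 4}, {1, 3, 4}, {3, 4, 5}, {1, 2, 3, 4}, {1, 3, 4, 5}, {1, 2, 3, 4, 5}; each meets A ∖ {3}, so x IS a limit point.
  x = 4: open {4} ∋ x has {4} ∩ (A ∖ {4}) = ∅, so x is NOT a limit point.
  x = 5: opens ∋ x are {4, 5}, {1, 4, 5}, {3, 4, 5}, {1, 2, 4, 5}, {1, 3, 4, 5}, {1, 2, 3, 4, 5}; each meets A ∖ {5}, so x IS a limit point.
Collecting: A' = {1, 2, 3, 5}.


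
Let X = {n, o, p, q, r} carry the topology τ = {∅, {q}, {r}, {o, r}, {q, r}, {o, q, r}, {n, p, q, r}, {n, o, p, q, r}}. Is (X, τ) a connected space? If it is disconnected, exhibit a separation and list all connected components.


(X, τ) is connected.

Find clopen sets (U ∈ τ with X ∖ U ∈ τ):
  U = ∅, X ∖ U = {n, o, p, q, r} — both open, so U is clopen.
  U = {n, o, p, q, r}, X ∖ U = ∅ — both open, so U is clopen.
Only trivial clopens (∅ and X) exist, so (X, τ) is connected.
Compute connected components by grouping points that agree on all clopens:
  component: {n, o, p, q, r}


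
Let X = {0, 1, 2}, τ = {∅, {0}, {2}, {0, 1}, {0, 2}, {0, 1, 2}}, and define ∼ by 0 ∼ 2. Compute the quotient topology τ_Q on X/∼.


X/∼ = {[0=2], [1]}; |τ_Q| = 3.

Equivalence classes: [0=2], [1].
Quotient map π: X → X/∼ sends 0 ↦ [0=2], 1 ↦ [1], 2 ↦ [0=2].
For each subset V ⊆ X/∼, compute π^{-1}(V) ⊆ X and check whether π^{-1}(V) ∈ τ. V is open in τ_Q iff π^{-1}(V) ∈ τ.
  V = {}: π^{-1}(V) = ∅ ∈ τ ✓.
  V = {[0=2]}: π^{-1}(V) = {0, 2} ∈ τ ✓.
  V = {[1]}: π^{-1}(V) = {1} ∉ τ ✗.
  V = {[0=2], [1]}: π^{-1}(V) = {0, 1, 2} ∈ τ ✓.
Open sets in the quotient: τ_Q = {{}, {[0=2]}, {[0=2], [1]}} (3 elements).


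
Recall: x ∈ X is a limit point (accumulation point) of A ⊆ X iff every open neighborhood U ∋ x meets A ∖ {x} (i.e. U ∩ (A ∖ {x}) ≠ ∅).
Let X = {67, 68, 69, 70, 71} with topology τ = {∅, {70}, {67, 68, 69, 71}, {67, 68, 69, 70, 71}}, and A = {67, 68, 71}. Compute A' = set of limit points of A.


A' = {67, 68, 69, 71}

For each x ∈ X, list the open sets U ∈ τ with x ∈ U, then check whether U ∩ (A ∖ {x}) ≠ ∅ for every such U.
  x = 67: opens ∋ x are {67, 68, 69, 71}, {67, 68, 69, 70, 71}; each meets A ∖ {67}, so x IS a limit point.
  x = 68: opens ∋ x are {67, 68, 69, 71}, {67, 68, 69, 70, 71}; each meets A ∖ {68}, so x IS a limit point.
  x = 69: opens ∋ x are {67, 68, 69, 71}, {67, 68, 69, 70, 71}; each meets A ∖ {69}, so x IS a limit point.
  x = 70: open {70} ∋ x has {70} ∩ (A ∖ {70}) = ∅, so x is NOT a limit point.
  x = 71: opens ∋ x are {67, 68, 69, 71}, {67, 68, 69, 70, 71}; each meets A ∖ {71}, so x IS a limit point.
Collecting: A' = {67, 68, 69, 71}.


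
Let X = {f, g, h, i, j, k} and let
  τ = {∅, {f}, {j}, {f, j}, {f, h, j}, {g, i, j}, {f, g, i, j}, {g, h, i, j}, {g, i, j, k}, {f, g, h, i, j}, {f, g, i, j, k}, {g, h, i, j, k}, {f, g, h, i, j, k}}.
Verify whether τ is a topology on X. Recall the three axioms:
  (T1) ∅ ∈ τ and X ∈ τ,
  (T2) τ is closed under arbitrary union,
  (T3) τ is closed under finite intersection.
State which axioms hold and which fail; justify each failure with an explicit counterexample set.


τ is NOT a topology on X.

Axiom (T1): ∅ ∈ τ? Yes; X ∈ τ? Yes.
Axiom (T2/T3): check pairwise unions and intersections of members of τ.
Counterexample for (T3): {f, h, j} ∩ {g, h, i, j} = {h, j} ∉ τ. Therefore τ is NOT a topology.


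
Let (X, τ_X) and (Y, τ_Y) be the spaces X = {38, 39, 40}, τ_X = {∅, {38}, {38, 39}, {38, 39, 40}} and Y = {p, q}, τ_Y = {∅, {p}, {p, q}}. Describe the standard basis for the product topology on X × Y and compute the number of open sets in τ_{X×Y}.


Basis B = {∅ × ∅, {38} × {p}, {38} × {p, q}, {38, 39} × {p}, {38, 39, 40} × {p}, {38, 39} × {p, q}, {38, 39, 40} × {p, q}}; |τ_{X×Y}| = 10.

Enumerate products U × V with U ∈ τ_X, V ∈ τ_Y (deduplicated):
  ∅ × ∅ = {} (∅)
  {38} × {p} = {(38,p)}
  {38} × {p, q} = {(38,p), (38,q)}
  {38, 39} × {p} = {(38,p), (39,p)}
  {38, 39, 40} × {p} = {(38,p), (39,p), (40,p)}
  {38, 39} × {p, q} = {(38,p), (38,q), (39,p), (39,q)}
  {38, 39, 40} × {p, q} = {(38,p), (38,q), (39,p), (39,q), (40,p), (40,q)}
These 7 distinct sets form the basis B.
Close under arbitrary unions to get τ_{X×Y}; counting gives |τ_{X×Y}| = 10.


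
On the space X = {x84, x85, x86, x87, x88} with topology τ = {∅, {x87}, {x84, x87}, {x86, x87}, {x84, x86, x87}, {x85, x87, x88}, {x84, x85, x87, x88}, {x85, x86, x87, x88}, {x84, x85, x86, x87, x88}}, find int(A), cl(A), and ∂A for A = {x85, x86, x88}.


int(A) = ∅, cl(A) = {x85, x86, x88}, ∂A = {x85, x86, x88}.

Closed sets in (X, τ) are complements of opens:
  closed(X, τ) = {∅, {x84}, {x86}, {x84, x86}, {x85, x88}, {x84, x85, x88}, {x85, x86, x88}, {x84, x85, x86, x88}, {x84, x85, x86, x87, x88}}.
int(A) = ⋃ {U ∈ τ : U ⊆ A}. Opens contained in A: ∅.
Taking the union of these: int(A) = ∅.
cl(A) = ⋂ {C closed : A ⊆ C}. Closed sets containing A: {x85, x86, x88}, {x84, x85, x86, x88}, {x84, x85, x86, x87, x88}.
Intersecting these: cl(A) = {x85, x86, x88}.
∂A = cl(A) ∖ int(A) = {x85, x86, x88} ∖ ∅ = {x85, x86, x88}.


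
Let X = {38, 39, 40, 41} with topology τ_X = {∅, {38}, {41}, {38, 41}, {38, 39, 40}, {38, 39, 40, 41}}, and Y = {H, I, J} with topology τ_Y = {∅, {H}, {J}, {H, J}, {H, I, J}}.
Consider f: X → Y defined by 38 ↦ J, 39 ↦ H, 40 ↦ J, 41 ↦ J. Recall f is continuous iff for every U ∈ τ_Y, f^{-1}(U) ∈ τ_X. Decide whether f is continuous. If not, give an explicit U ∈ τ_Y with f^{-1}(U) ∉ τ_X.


f is NOT continuous.

Compute f^{-1}(U) for each U ∈ τ_Y:
  U = ∅: f^{-1}(U) = ∅ ∈ τ_X ✓.
  U = {H}: f^{-1}(U) = {39} ∉ τ_X ✗.
  U = {J}: f^{-1}(U) = {38, 40, 41} ∉ τ_X ✗.
  U = {H, J}: f^{-1}(U) = {38, 39, 40, 41} ∈ τ_X ✓.
  U = {H, I, J}: f^{-1}(U) = {38, 39, 40, 41} ∈ τ_X ✓.
Found U = {H} with f^{-1}(U) = {39} not in τ_X. Therefore f is NOT continuous.


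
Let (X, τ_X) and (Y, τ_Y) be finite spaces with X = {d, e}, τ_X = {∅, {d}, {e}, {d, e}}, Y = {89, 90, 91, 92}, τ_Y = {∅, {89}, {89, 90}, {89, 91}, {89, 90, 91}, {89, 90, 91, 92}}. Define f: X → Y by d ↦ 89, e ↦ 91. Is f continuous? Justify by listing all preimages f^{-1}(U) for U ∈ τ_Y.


f IS continuous.

Compute f^{-1}(U) for each U ∈ τ_Y:
  U = ∅: f^{-1}(U) = ∅ ∈ τ_X ✓.
  U = {89}: f^{-1}(U) = {d} ∈ τ_X ✓.
  U = {89, 90}: f^{-1}(U) = {d} ∈ τ_X ✓.
  U = {89, 91}: f^{-1}(U) = {d, e} ∈ τ_X ✓.
  U = {89, 90, 91}: f^{-1}(U) = {d, e} ∈ τ_X ✓.
  U = {89, 90, 91, 92}: f^{-1}(U) = {d, e} ∈ τ_X ✓.
Every preimage lies in τ_X, so f IS continuous.


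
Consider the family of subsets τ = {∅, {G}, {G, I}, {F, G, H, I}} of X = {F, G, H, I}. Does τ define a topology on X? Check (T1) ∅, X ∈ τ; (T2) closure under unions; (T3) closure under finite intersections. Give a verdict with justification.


τ IS a topology on X.

Axiom (T1): ∅ ∈ τ? Yes; X ∈ τ? Yes.
Axiom (T2/T3): check pairwise unions and intersections of members of τ.
All pairwise intersections and unions checked — each lies in τ. Therefore τ satisfies (T1), (T2), (T3): it IS a topology on X.


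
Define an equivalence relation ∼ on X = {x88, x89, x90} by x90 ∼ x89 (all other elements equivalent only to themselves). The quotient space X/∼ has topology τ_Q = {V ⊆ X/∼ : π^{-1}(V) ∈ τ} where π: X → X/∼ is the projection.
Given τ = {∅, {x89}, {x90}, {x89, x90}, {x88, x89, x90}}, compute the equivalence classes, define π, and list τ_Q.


X/∼ = {[x88], [x89=x90]}; |τ_Q| = 3.

Equivalence classes: [x88], [x89=x90].
Quotient map π: X → X/∼ sends x88 ↦ [x88], x89 ↦ [x89=x90], x90 ↦ [x89=x90].
For each subset V ⊆ X/∼, compute π^{-1}(V) ⊆ X and check whether π^{-1}(V) ∈ τ. V is open in τ_Q iff π^{-1}(V) ∈ τ.
  V = {}: π^{-1}(V) = ∅ ∈ τ ✓.
  V = {[x88]}: π^{-1}(V) = {x88} ∉ τ ✗.
  V = {[x89=x90]}: π^{-1}(V) = {x89, x90} ∈ τ ✓.
  V = {[x88], [x89=x90]}: π^{-1}(V) = {x88, x89, x90} ∈ τ ✓.
Open sets in the quotient: τ_Q = {{}, {[x89=x90]}, {[x88], [x89=x90]}} (3 elements).


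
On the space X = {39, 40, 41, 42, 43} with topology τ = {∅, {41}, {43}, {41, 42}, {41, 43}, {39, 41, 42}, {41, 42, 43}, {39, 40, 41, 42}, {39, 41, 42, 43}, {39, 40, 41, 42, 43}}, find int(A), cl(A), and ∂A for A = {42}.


int(A) = ∅, cl(A) = {39, 40, 42}, ∂A = {39, 40, 42}.

Closed sets in (X, τ) are complements of opens:
  closed(X, τ) = {∅, {40}, {43}, {39, 40}, {40, 43}, {39, 40, 42}, {39, 40, 43}, {39, 40, 41, 42}, {39, 40, 42, 43}, {39, 40, 41, 42, 43}}.
int(A) = ⋃ {U ∈ τ : U ⊆ A}. Opens contained in A: ∅.
Taking the union of these: int(A) = ∅.
cl(A) = ⋂ {C closed : A ⊆ C}. Closed sets containing A: {39, 40, 42}, {39, 40, 41, 42}, {39, 40, 42, 43}, {39, 40, 41, 42, 43}.
Intersecting these: cl(A) = {39, 40, 42}.
∂A = cl(A) ∖ int(A) = {39, 40, 42} ∖ ∅ = {39, 40, 42}.


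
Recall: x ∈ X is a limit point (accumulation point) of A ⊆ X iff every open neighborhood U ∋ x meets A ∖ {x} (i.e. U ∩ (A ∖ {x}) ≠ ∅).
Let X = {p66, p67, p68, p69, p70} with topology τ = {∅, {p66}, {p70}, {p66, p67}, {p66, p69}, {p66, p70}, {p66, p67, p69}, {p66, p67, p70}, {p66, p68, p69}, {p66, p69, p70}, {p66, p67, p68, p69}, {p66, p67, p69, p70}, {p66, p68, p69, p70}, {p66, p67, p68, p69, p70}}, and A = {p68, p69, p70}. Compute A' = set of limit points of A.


A' = {p68}

For each x ∈ X, list the open sets U ∈ τ with x ∈ U, then check whether U ∩ (A ∖ {x}) ≠ ∅ for every such U.
  x = p66: open {p66} ∋ x has {p66} ∩ (A ∖ {p66}) = ∅, so x is NOT a limit point.
  x = p67: open {p66, p67} ∋ x has {p66, p67} ∩ (A ∖ {p67}) = ∅, so x is NOT a limit point.
  x = p68: opens ∋ x are {p66, p68, p69}, {p66, p67, p68, p69}, {p66, p68, p69, p70}, {p66, p67, p68, p69, p70}; each meets A ∖ {p68}, so x IS a limit point.
  x = p69: open {p66, p69} ∋ x has {p66, p69} ∩ (A ∖ {p69}) = ∅, so x is NOT a limit point.
  x = p70: open {p70} ∋ x has {p70} ∩ (A ∖ {p70}) = ∅, so x is NOT a limit point.
Collecting: A' = {p68}.


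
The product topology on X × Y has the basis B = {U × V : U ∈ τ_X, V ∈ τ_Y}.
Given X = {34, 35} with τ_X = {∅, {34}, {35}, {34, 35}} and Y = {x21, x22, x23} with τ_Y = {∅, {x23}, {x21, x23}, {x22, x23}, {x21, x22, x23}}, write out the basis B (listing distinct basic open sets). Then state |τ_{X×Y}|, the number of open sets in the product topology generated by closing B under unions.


Basis B = {∅ × ∅, {34} × {x23}, {35} × {x23}, {34} × {x21, x23}, {34} × {x22, x23}, {34, 35} × {x23}, {35} × {x21, x23}, {35} × {x22, x23}, {34} × {x21, x22, x23}, {35} × {x21, x22, x23}, {34, 35} × {x21, x23}, {34, 35} × {x22, x23}, {34, 35} × {x21, x22, x23}}; |τ_{X×Y}| = 25.

Enumerate products U × V with U ∈ τ_X, V ∈ τ_Y (deduplicated):
  ∅ × ∅ = {} (∅)
  {34} × {x23} = {(34,x23)}
  {35} × {x23} = {(35,x23)}
  {34} × {x21, x23} = {(34,x21), (34,x23)}
  {34} × {x22, x23} = {(34,x22), (34,x23)}
  {34, 35} × {x23} = {(34,x23), (35,x23)}
  {35} × {x21, x23} = {(35,x21), (35,x23)}
  {35} × {x22, x23} = {(35,x22), (35,x23)}
  {34} × {x21, x22, x23} = {(34,x21), (34,x22), (34,x23)}
  {35} × {x21, x22, x23} = {(35,x21), (35,x22), (35,x23)}
  {34, 35} × {x21, x23} = {(34,x21), (34,x23), (35,x21), (35,x23)}
  {34, 35} × {x22, x23} = {(34,x22), (34,x23), (35,x22), (35,x23)}
  {34, 35} × {x21, x22, x23} = {(34,x21), (34,x22), (34,x23), (35,x21), (35,x22), (35,x23)}
These 13 distinct sets form the basis B.
Close under arbitrary unions to get τ_{X×Y}; counting gives |τ_{X×Y}| = 25.


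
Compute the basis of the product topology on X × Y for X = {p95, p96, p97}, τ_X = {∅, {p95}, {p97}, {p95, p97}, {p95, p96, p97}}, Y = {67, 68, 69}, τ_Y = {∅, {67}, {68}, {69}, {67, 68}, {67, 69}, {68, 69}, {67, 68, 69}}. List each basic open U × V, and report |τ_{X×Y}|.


Basis B = {∅ × ∅, {p95} × {67}, {p95} × {68}, {p95} × {69}, {p97} × {67}, {p97} × {68}, {p97} × {69}, {p95} × {67, 68}, {p95} × {67, 69}, {p95, p97} × {67}, {p95} × {68, 69}, {p95, p97} × {68}, {p95, p97} × {69}, {p97} × {67, 68}, {p97} × {67, 69}, {p97} × {68, 69}, {p95} × {67, 68, 69}, {p95, p96, p97} × {67}, {p95, p96, p97} × {68}, {p95, p96, p97} × {69}, {p97} × {67, 68, 69}, {p95, p97} × {67, 68}, {p95, p97} × {67, 69}, {p95, p97} × {68, 69}, {p95, p97} × {67, 68, 69}, {p95, p96, p97} × {67, 68}, {p95, p96, p97} × {67, 69}, {p95, p96, p97} × {68, 69}, {p95, p96, p97} × {67, 68, 69}}; |τ_{X×Y}| = 125.

Enumerate products U × V with U ∈ τ_X, V ∈ τ_Y (deduplicated):
  ∅ × ∅ = {} (∅)
  {p95} × {67} = {(p95,67)}
  {p95} × {68} = {(p95,68)}
  {p95} × {69} = {(p95,69)}
  {p97} × {67} = {(p97,67)}
  {p97} × {68} = {(p97,68)}
  {p97} × {69} = {(p97,69)}
  {p95} × {67, 68} = {(p95,67), (p95,68)}
  {p95} × {67, 69} = {(p95,67), (p95,69)}
  {p95, p97} × {67} = {(p95,67), (p97,67)}
  {p95} × {68, 69} = {(p95,68), (p95,69)}
  {p95, p97} × {68} = {(p95,68), (p97,68)}
  {p95, p97} × {69} = {(p95,69), (p97,69)}
  {p97} × {67, 68} = {(p97,67), (p97,68)}
  {p97} × {67, 69} = {(p97,67), (p97,69)}
  {p97} × {68, 69} = {(p97,68), (p97,69)}
  {p95} × {67, 68, 69} = {(p95,67), (p95,68), (p95,69)}
  {p95, p96, p97} × {67} = {(p95,67), (p96,67), (p97,67)}
  {p95, p96, p97} × {68} = {(p95,68), (p96,68), (p97,68)}
  {p95, p96, p97} × {69} = {(p95,69), (p96,69), (p97,69)}
  {p97} × {67, 68, 69} = {(p97,67), (p97,68), (p97,69)}
  {p95, p97} × {67, 68} = {(p95,67), (p95,68), (p97,67), (p97,68)}
  {p95, p97} × {67, 69} = {(p95,67), (p95,69), (p97,67), (p97,69)}
  {p95, p97} × {68, 69} = {(p95,68), (p95,69), (p97,68), (p97,69)}
  {p95, p97} × {67, 68, 69} = {(p95,67), (p95,68), (p95,69), (p97,67), (p97,68), (p97,69)}
  {p95, p96, p97} × {67, 68} = {(p95,67), (p95,68), (p96,67), (p96,68), (p97,67), (p97,68)}
  {p95, p96, p97} × {67, 69} = {(p95,67), (p95,69), (p96,67), (p96,69), (p97,67), (p97,69)}
  {p95, p96, p97} × {68, 69} = {(p95,68), (p95,69), (p96,68), (p96,69), (p97,68), (p97,69)}
  {p95, p96, p97} × {67, 68, 69} = {(p95,67), (p95,68), (p95,69), (p96,67), (p96,68), (p96,69), (p97,67), (p97,68), (p97,69)}
These 29 distinct sets form the basis B.
Close under arbitrary unions to get τ_{X×Y}; counting gives |τ_{X×Y}| = 125.


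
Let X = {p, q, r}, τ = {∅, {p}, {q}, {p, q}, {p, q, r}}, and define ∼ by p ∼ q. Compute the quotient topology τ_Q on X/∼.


X/∼ = {[p=q], [r]}; |τ_Q| = 3.

Equivalence classes: [p=q], [r].
Quotient map π: X → X/∼ sends p ↦ [p=q], q ↦ [p=q], r ↦ [r].
For each subset V ⊆ X/∼, compute π^{-1}(V) ⊆ X and check whether π^{-1}(V) ∈ τ. V is open in τ_Q iff π^{-1}(V) ∈ τ.
  V = {}: π^{-1}(V) = ∅ ∈ τ ✓.
  V = {[p=q]}: π^{-1}(V) = {p, q} ∈ τ ✓.
  V = {[r]}: π^{-1}(V) = {r} ∉ τ ✗.
  V = {[p=q], [r]}: π^{-1}(V) = {p, q, r} ∈ τ ✓.
Open sets in the quotient: τ_Q = {{}, {[p=q]}, {[p=q], [r]}} (3 elements).


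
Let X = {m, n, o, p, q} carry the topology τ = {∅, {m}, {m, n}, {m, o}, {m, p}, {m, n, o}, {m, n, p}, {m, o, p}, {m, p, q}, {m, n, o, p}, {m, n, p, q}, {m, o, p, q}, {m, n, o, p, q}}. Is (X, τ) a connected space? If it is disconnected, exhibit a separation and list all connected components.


(X, τ) is connected.

Find clopen sets (U ∈ τ with X ∖ U ∈ τ):
  U = ∅, X ∖ U = {m, n, o, p, q} — both open, so U is clopen.
  U = {m, n, o, p, q}, X ∖ U = ∅ — both open, so U is clopen.
Only trivial clopens (∅ and X) exist, so (X, τ) is connected.
Compute connected components by grouping points that agree on all clopens:
  component: {m, n, o, p, q}


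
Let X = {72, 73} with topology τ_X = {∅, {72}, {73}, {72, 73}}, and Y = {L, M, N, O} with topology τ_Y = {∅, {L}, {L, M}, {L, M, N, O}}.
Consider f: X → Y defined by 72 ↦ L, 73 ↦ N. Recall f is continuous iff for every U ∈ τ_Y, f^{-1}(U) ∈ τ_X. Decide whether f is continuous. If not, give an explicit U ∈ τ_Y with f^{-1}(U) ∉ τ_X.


f IS continuous.

Compute f^{-1}(U) for each U ∈ τ_Y:
  U = ∅: f^{-1}(U) = ∅ ∈ τ_X ✓.
  U = {L}: f^{-1}(U) = {72} ∈ τ_X ✓.
  U = {L, M}: f^{-1}(U) = {72} ∈ τ_X ✓.
  U = {L, M, N, O}: f^{-1}(U) = {72, 73} ∈ τ_X ✓.
Every preimage lies in τ_X, so f IS continuous.


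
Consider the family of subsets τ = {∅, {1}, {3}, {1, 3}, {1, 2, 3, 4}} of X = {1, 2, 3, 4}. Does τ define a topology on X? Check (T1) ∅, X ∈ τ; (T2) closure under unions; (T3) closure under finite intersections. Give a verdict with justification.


τ IS a topology on X.

Axiom (T1): ∅ ∈ τ? Yes; X ∈ τ? Yes.
Axiom (T2/T3): check pairwise unions and intersections of members of τ.
All pairwise intersections and unions checked — each lies in τ. Therefore τ satisfies (T1), (T2), (T3): it IS a topology on X.


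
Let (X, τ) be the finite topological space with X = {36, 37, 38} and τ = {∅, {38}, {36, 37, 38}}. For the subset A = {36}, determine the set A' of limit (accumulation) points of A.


A' = {37}

For each x ∈ X, list the open sets U ∈ τ with x ∈ U, then check whether U ∩ (A ∖ {x}) ≠ ∅ for every such U.
  x = 36: open {36, 37, 38} ∋ x has {36, 37, 38} ∩ (A ∖ {36}) = ∅, so x is NOT a limit point.
  x = 37: opens ∋ x are {36, 37, 38}; each meets A ∖ {37}, so x IS a limit point.
  x = 38: open {38} ∋ x has {38} ∩ (A ∖ {38}) = ∅, so x is NOT a limit point.
Collecting: A' = {37}.


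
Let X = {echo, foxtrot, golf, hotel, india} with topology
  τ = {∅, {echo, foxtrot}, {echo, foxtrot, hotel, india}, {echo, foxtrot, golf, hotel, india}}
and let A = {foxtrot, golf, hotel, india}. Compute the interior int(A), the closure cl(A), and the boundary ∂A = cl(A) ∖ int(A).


int(A) = ∅, cl(A) = {echo, foxtrot, golf, hotel, india}, ∂A = {echo, foxtrot, golf, hotel, india}.

Closed sets in (X, τ) are complements of opens:
  closed(X, τ) = {∅, {golf}, {golf, hotel, india}, {echo, foxtrot, golf, hotel, india}}.
int(A) = ⋃ {U ∈ τ : U ⊆ A}. Opens contained in A: ∅.
Taking the union of these: int(A) = ∅.
cl(A) = ⋂ {C closed : A ⊆ C}. Closed sets containing A: {echo, foxtrot, golf, hotel, india}.
Intersecting these: cl(A) = {echo, foxtrot, golf, hotel, india}.
∂A = cl(A) ∖ int(A) = {echo, foxtrot, golf, hotel, india} ∖ ∅ = {echo, foxtrot, golf, hotel, india}.


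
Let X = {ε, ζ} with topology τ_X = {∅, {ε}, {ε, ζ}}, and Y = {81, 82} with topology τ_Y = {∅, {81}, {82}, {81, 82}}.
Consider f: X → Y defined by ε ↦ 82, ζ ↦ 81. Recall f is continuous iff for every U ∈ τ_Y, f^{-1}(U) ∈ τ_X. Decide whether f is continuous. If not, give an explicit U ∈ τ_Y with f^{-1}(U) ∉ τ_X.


f is NOT continuous.

Compute f^{-1}(U) for each U ∈ τ_Y:
  U = ∅: f^{-1}(U) = ∅ ∈ τ_X ✓.
  U = {81}: f^{-1}(U) = {ζ} ∉ τ_X ✗.
  U = {82}: f^{-1}(U) = {ε} ∈ τ_X ✓.
  U = {81, 82}: f^{-1}(U) = {ε, ζ} ∈ τ_X ✓.
Found U = {81} with f^{-1}(U) = {ζ} not in τ_X. Therefore f is NOT continuous.


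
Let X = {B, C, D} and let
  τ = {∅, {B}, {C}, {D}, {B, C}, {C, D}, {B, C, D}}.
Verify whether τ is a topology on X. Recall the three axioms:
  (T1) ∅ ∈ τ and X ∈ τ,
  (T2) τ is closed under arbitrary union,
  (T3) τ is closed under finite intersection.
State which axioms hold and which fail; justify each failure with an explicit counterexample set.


τ is NOT a topology on X.

Axiom (T1): ∅ ∈ τ? Yes; X ∈ τ? Yes.
Axiom (T2/T3): check pairwise unions and intersections of members of τ.
Counterexample for (T2): {B} ∪ {D} = {B, D} ∉ τ. Therefore τ is NOT a topology.


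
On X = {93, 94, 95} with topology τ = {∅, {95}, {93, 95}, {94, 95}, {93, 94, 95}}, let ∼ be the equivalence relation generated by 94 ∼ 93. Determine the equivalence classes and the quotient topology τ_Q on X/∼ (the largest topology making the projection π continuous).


X/∼ = {[93=94], [95]}; |τ_Q| = 3.

Equivalence classes: [93=94], [95].
Quotient map π: X → X/∼ sends 93 ↦ [93=94], 94 ↦ [93=94], 95 ↦ [95].
For each subset V ⊆ X/∼, compute π^{-1}(V) ⊆ X and check whether π^{-1}(V) ∈ τ. V is open in τ_Q iff π^{-1}(V) ∈ τ.
  V = {}: π^{-1}(V) = ∅ ∈ τ ✓.
  V = {[93=94]}: π^{-1}(V) = {93, 94} ∉ τ ✗.
  V = {[95]}: π^{-1}(V) = {95} ∈ τ ✓.
  V = {[93=94], [95]}: π^{-1}(V) = {93, 94, 95} ∈ τ ✓.
Open sets in the quotient: τ_Q = {{}, {[95]}, {[93=94], [95]}} (3 elements).


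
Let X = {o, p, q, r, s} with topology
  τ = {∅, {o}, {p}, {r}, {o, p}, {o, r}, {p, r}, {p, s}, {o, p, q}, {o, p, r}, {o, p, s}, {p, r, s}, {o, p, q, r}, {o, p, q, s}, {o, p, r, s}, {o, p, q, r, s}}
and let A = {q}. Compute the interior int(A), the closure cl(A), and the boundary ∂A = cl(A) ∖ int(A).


int(A) = ∅, cl(A) = {q}, ∂A = {q}.

Closed sets in (X, τ) are complements of opens:
  closed(X, τ) = {∅, {q}, {r}, {s}, {o, q}, {q, r}, {q, s}, {r, s}, {o, q, r}, {o, q, s}, {p, q, s}, {q, r, s}, {o, p, q, s}, {o, q, r, s}, {p, q, r, s}, {o, p, q, r, s}}.
int(A) = ⋃ {U ∈ τ : U ⊆ A}. Opens contained in A: ∅.
Taking the union of these: int(A) = ∅.
cl(A) = ⋂ {C closed : A ⊆ C}. Closed sets containing A: {q}, {o, q}, {q, r}, {q, s}, {o, q, r}, {o, q, s}, {p, q, s}, {q, r, s}, {o, p, q, s}, {o, q, r, s}, {p, q, r, s}, {o, p, q, r, s}.
Intersecting these: cl(A) = {q}.
∂A = cl(A) ∖ int(A) = {q} ∖ ∅ = {q}.


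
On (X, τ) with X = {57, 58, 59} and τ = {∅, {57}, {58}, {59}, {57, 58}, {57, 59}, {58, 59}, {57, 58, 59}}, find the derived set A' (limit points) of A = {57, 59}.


A' = ∅

For each x ∈ X, list the open sets U ∈ τ with x ∈ U, then check whether U ∩ (A ∖ {x}) ≠ ∅ for every such U.
  x = 57: open {57} ∋ x has {57} ∩ (A ∖ {57}) = ∅, so x is NOT a limit point.
  x = 58: open {58} ∋ x has {58} ∩ (A ∖ {58}) = ∅, so x is NOT a limit point.
  x = 59: open {59} ∋ x has {59} ∩ (A ∖ {59}) = ∅, so x is NOT a limit point.
Collecting: A' = ∅.


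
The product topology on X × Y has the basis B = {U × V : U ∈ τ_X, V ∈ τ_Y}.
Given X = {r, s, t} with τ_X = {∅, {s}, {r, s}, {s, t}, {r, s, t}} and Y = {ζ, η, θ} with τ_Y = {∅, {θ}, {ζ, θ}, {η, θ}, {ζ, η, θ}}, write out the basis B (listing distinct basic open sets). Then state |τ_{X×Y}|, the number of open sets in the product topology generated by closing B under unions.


Basis B = {∅ × ∅, {s} × {θ}, {r, s} × {θ}, {s} × {ζ, θ}, {s} × {η, θ}, {s, t} × {θ}, {r, s, t} × {θ}, {s} × {ζ, η, θ}, {r, s} × {ζ, θ}, {r, s} × {η, θ}, {s, t} × {ζ, θ}, {s, t} × {η, θ}, {r, s} × {ζ, η, θ}, {r, s, t} × {ζ, θ}, {r, s, t} × {η, θ}, {s, t} × {ζ, η, θ}, {r, s, t} × {ζ, η, θ}}; |τ_{X×Y}| = 48.

Enumerate products U × V with U ∈ τ_X, V ∈ τ_Y (deduplicated):
  ∅ × ∅ = {} (∅)
  {s} × {θ} = {(s,θ)}
  {r, s} × {θ} = {(r,θ), (s,θ)}
  {s} × {ζ, θ} = {(s,ζ), (s,θ)}
  {s} × {η, θ} = {(s,η), (s,θ)}
  {s, t} × {θ} = {(s,θ), (t,θ)}
  {r, s, t} × {θ} = {(r,θ), (s,θ), (t,θ)}
  {s} × {ζ, η, θ} = {(s,ζ), (s,η), (s,θ)}
  {r, s} × {ζ, θ} = {(r,ζ), (r,θ), (s,ζ), (s,θ)}
  {r, s} × {η, θ} = {(r,η), (r,θ), (s,η), (s,θ)}
  {s, t} × {ζ, θ} = {(s,ζ), (s,θ), (t,ζ), (t,θ)}
  {s, t} × {η, θ} = {(s,η), (s,θ), (t,η), (t,θ)}
  {r, s} × {ζ, η, θ} = {(r,ζ), (r,η), (r,θ), (s,ζ), (s,η), (s,θ)}
  {r, s, t} × {ζ, θ} = {(r,ζ), (r,θ), (s,ζ), (s,θ), (t,ζ), (t,θ)}
  {r, s, t} × {η, θ} = {(r,η), (r,θ), (s,η), (s,θ), (t,η), (t,θ)}
  {s, t} × {ζ, η, θ} = {(s,ζ), (s,η), (s,θ), (t,ζ), (t,η), (t,θ)}
  {r, s, t} × {ζ, η, θ} = {(r,ζ), (r,η), (r,θ), (s,ζ), (s,η), (s,θ), (t,ζ), (t,η), (t,θ)}
These 17 distinct sets form the basis B.
Close under arbitrary unions to get τ_{X×Y}; counting gives |τ_{X×Y}| = 48.


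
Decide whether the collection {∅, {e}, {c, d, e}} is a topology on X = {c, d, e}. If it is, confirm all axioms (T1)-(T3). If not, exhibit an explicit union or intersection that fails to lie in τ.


τ IS a topology on X.

Axiom (T1): ∅ ∈ τ? Yes; X ∈ τ? Yes.
Axiom (T2/T3): check pairwise unions and intersections of members of τ.
All pairwise intersections and unions checked — each lies in τ. Therefore τ satisfies (T1), (T2), (T3): it IS a topology on X.


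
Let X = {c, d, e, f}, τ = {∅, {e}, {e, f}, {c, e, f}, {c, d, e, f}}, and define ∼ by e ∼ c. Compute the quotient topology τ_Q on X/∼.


X/∼ = {[c=e], [d], [f]}; |τ_Q| = 3.

Equivalence classes: [c=e], [d], [f].
Quotient map π: X → X/∼ sends c ↦ [c=e], d ↦ [d], e ↦ [c=e], f ↦ [f].
For each subset V ⊆ X/∼, compute π^{-1}(V) ⊆ X and check whether π^{-1}(V) ∈ τ. V is open in τ_Q iff π^{-1}(V) ∈ τ.
  V = {}: π^{-1}(V) = ∅ ∈ τ ✓.
  V = {[c=e]}: π^{-1}(V) = {c, e} ∉ τ ✗.
  V = {[d]}: π^{-1}(V) = {d} ∉ τ ✗.
  V = {[c=e], [d]}: π^{-1}(V) = {c, d, e} ∉ τ ✗.
  V = {[f]}: π^{-1}(V) = {f} ∉ τ ✗.
  V = {[c=e], [f]}: π^{-1}(V) = {c, e, f} ∈ τ ✓.
  V = {[d], [f]}: π^{-1}(V) = {d, f} ∉ τ ✗.
  V = {[c=e], [d], [f]}: π^{-1}(V) = {c, d, e, f} ∈ τ ✓.
Open sets in the quotient: τ_Q = {{}, {[c=e], [f]}, {[c=e], [d], [f]}} (3 elements).


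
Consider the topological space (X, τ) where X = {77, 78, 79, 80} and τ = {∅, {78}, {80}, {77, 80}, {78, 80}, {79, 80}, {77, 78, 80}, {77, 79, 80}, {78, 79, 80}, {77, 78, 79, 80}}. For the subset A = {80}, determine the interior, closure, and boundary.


int(A) = {80}, cl(A) = {77, 79, 80}, ∂A = {77, 79}.

Closed sets in (X, τ) are complements of opens:
  closed(X, τ) = {∅, {77}, {78}, {79}, {77, 78}, {77, 79}, {78, 79}, {77, 78, 79}, {77, 79, 80}, {77, 78, 79, 80}}.
int(A) = ⋃ {U ∈ τ : U ⊆ A}. Opens contained in A: ∅, {80}.
Taking the union of these: int(A) = {80}.
cl(A) = ⋂ {C closed : A ⊆ C}. Closed sets containing A: {77, 79, 80}, {77, 78, 79, 80}.
Intersecting these: cl(A) = {77, 79, 80}.
∂A = cl(A) ∖ int(A) = {77, 79, 80} ∖ {80} = {77, 79}.


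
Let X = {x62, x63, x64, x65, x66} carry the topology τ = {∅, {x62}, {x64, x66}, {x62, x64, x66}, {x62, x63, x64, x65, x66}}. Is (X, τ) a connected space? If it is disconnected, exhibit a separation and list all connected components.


(X, τ) is connected.

Find clopen sets (U ∈ τ with X ∖ U ∈ τ):
  U = ∅, X ∖ U = {x62, x63, x64, x65, x66} — both open, so U is clopen.
  U = {x62, x63, x64, x65, x66}, X ∖ U = ∅ — both open, so U is clopen.
Only trivial clopens (∅ and X) exist, so (X, τ) is connected.
Compute connected components by grouping points that agree on all clopens:
  component: {x62, x63, x64, x65, x66}


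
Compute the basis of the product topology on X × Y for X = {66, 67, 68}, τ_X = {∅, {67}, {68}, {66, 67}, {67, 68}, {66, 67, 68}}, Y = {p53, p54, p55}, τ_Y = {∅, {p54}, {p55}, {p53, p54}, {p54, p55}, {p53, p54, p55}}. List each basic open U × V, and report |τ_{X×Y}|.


Basis B = {∅ × ∅, {67} × {p54}, {67} × {p55}, {68} × {p54}, {68} × {p55}, {66, 67} × {p54}, {66, 67} × {p55}, {67} × {p53, p54}, {67} × {p54, p55}, {67, 68} × {p54}, {67, 68} × {p55}, {68} × {p53, p54}, {68} × {p54, p55}, {66, 67, 68} × {p54}, {66, 67, 68} × {p55}, {67} × {p53, p54, p55}, {68} × {p53, p54, p55}, {66, 67} × {p53, p54}, {66, 67} × {p54, p55}, {67, 68} × {p53, p54}, {67, 68} × {p54, p55}, {66, 67} × {p53, p54, p55}, {66, 67, 68} × {p53, p54}, {66, 67, 68} × {p54, p55}, {67, 68} × {p53, p54, p55}, {66, 67, 68} × {p53, p54, p55}}; |τ_{X×Y}| = 108.

Enumerate products U × V with U ∈ τ_X, V ∈ τ_Y (deduplicated):
  ∅ × ∅ = {} (∅)
  {67} × {p54} = {(67,p54)}
  {67} × {p55} = {(67,p55)}
  {68} × {p54} = {(68,p54)}
  {68} × {p55} = {(68,p55)}
  {66, 67} × {p54} = {(66,p54), (67,p54)}
  {66, 67} × {p55} = {(66,p55), (67,p55)}
  {67} × {p53, p54} = {(67,p53), (67,p54)}
  {67} × {p54, p55} = {(67,p54), (67,p55)}
  {67, 68} × {p54} = {(67,p54), (68,p54)}
  {67, 68} × {p55} = {(67,p55), (68,p55)}
  {68} × {p53, p54} = {(68,p53), (68,p54)}
  {68} × {p54, p55} = {(68,p54), (68,p55)}
  {66, 67, 68} × {p54} = {(66,p54), (67,p54), (68,p54)}
  {66, 67, 68} × {p55} = {(66,p55), (67,p55), (68,p55)}
  {67} × {p53, p54, p55} = {(67,p53), (67,p54), (67,p55)}
  {68} × {p53, p54, p55} = {(68,p53), (68,p54), (68,p55)}
  {66, 67} × {p53, p54} = {(66,p53), (66,p54), (67,p53), (67,p54)}
  {66, 67} × {p54, p55} = {(66,p54), (66,p55), (67,p54), (67,p55)}
  {67, 68} × {p53, p54} = {(67,p53), (67,p54), (68,p53), (68,p54)}
  {67, 68} × {p54, p55} = {(67,p54), (67,p55), (68,p54), (68,p55)}
  {66, 67} × {p53, p54, p55} = {(66,p53), (66,p54), (66,p55), (67,p53), (67,p54), (67,p55)}
  {66, 67, 68} × {p53, p54} = {(66,p53), (66,p54), (67,p53), (67,p54), (68,p53), (68,p54)}
  {66, 67, 68} × {p54, p55} = {(66,p54), (66,p55), (67,p54), (67,p55), (68,p54), (68,p55)}
  {67, 68} × {p53, p54, p55} = {(67,p53), (67,p54), (67,p55), (68,p53), (68,p54), (68,p55)}
  {66, 67, 68} × {p53, p54, p55} = {(66,p53), (66,p54), (66,p55), (67,p53), (67,p54), (67,p55), (68,p53), (68,p54), (68,p55)}
These 26 distinct sets form the basis B.
Close under arbitrary unions to get τ_{X×Y}; counting gives |τ_{X×Y}| = 108.
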